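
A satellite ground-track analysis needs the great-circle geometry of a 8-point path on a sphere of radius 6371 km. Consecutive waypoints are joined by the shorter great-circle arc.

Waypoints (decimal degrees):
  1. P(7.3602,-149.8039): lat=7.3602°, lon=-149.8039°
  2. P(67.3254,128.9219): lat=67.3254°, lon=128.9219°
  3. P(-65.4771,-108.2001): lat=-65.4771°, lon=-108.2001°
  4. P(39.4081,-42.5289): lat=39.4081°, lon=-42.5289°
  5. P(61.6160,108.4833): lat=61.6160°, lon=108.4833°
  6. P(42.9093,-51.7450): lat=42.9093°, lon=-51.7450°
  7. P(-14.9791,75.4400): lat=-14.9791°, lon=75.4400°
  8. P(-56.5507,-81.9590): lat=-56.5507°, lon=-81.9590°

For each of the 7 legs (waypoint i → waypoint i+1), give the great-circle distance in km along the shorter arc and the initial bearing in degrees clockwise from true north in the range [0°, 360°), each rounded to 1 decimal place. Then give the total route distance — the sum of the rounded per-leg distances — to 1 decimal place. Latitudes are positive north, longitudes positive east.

Leg 1: φ1=0.1284597, φ2=1.1750499, Δφ=1.0465902, Δλ=4.8646829 rad; a=sin²(Δφ/2)+cosφ1·cosφ2·sin²(Δλ/2)=0.4118972325; c=2·atan2(√a, √(1-a))=1.393665995; dist=6371·c=8879.046 ≈ 8879.0 km; running total=8879.0 km
Leg 1 bearing: y=sinΔλ·cosφ2=-0.38103516, x=cosφ1·sinφ2-sinφ1·cosφ2·cosΔλ=0.90761435; θ=atan2(y, x)=-22.7737° <0 so +360° → 337.2263° ≈ 337.2°
Leg 2: φ1=1.1750499, φ2=-1.1427910, Δφ=-2.3178409, Δλ=-4.1385596 rad; a=sin²(Δφ/2)+cosφ1·cosφ2·sin²(Δλ/2)=0.9631672923; c=2·atan2(√a, √(1-a))=2.755359443; dist=6371·c=17554.395 ≈ 17554.4 km; running total=26433.4 km
Leg 2 bearing: y=sinΔλ·cosφ2=0.34857656, x=cosφ1·sinφ2-sinφ1·cosφ2·cosΔλ=-0.14282373; θ=atan2(y, x)=112.2806° ≈ 112.3°
Leg 3: φ1=-1.1427910, φ2=0.6878011, Δφ=1.8305921, Δλ=1.1461787 rad; a=sin²(Δφ/2)+cosφ1·cosφ2·sin²(Δλ/2)=0.7227292017; c=2·atan2(√a, √(1-a))=2.032482532; dist=6371·c=12948.946 ≈ 12948.9 km; running total=39382.3 km
Leg 3 bearing: y=sinΔλ·cosφ2=0.70403021, x=cosφ1·sinφ2-sinφ1·cosφ2·cosΔλ=0.55308975; θ=atan2(y, x)=51.8466° ≈ 51.8°
Leg 4: φ1=0.6878011, φ2=1.0754021, Δφ=0.3876010, Δλ=2.6356601 rad; a=sin²(Δφ/2)+cosφ1·cosφ2·sin²(Δλ/2)=0.3813820328; c=2·atan2(√a, √(1-a))=1.331276762; dist=6371·c=8481.564 ≈ 8481.6 km; running total=47863.9 km
Leg 4 bearing: y=sinΔλ·cosφ2=0.23037956, x=cosφ1·sinφ2-sinφ1·cosφ2·cosΔλ=0.94373957; θ=atan2(y, x)=13.7184° ≈ 13.7°
Leg 5: φ1=1.0754021, φ2=0.7489086, Δφ=-0.3264935, Δλ=-2.7965114 rad; a=sin²(Δφ/2)+cosφ1·cosφ2·sin²(Δλ/2)=0.3643332209; c=2·atan2(√a, √(1-a))=1.296018029; dist=6371·c=8256.931 ≈ 8256.9 km; running total=56120.8 km
Leg 5 bearing: y=sinΔλ·cosφ2=-0.24776222, x=cosφ1·sinφ2-sinφ1·cosφ2·cosΔλ=0.93004945; θ=atan2(y, x)=-14.9170° <0 so +360° → 345.0830° ≈ 345.1°
Leg 6: φ1=0.7489086, φ2=-0.2614346, Δφ=-1.0103432, Δλ=2.2197970 rad; a=sin²(Δφ/2)+cosφ1·cosφ2·sin²(Δλ/2)=0.8018037984; c=2·atan2(√a, √(1-a))=2.218814599; dist=6371·c=14136.068 ≈ 14136.1 km; running total=70256.9 km
Leg 6 bearing: y=sinΔλ·cosφ2=0.76961685, x=cosφ1·sinφ2-sinφ1·cosφ2·cosΔλ=0.20820129; θ=atan2(y, x)=74.8623° ≈ 74.9°
Leg 7: φ1=-0.2614346, φ2=-0.9869959, Δφ=-0.7255613, Δλ=-2.7471308 rad; a=sin²(Δφ/2)+cosφ1·cosφ2·sin²(Δλ/2)=0.6379598071; c=2·atan2(√a, √(1-a))=1.850342653; dist=6371·c=11788.533 ≈ 11788.5 km; running total=82045.4 km
Leg 7 bearing: y=sinΔλ·cosφ2=-0.21183203, x=cosφ1·sinφ2-sinφ1·cosφ2·cosΔλ=-0.93754763; θ=atan2(y, x)=-167.2682° <0 so +360° → 192.7318° ≈ 192.7°

Leg 1: dist=8879.0 km, bearing=337.2°
Leg 2: dist=17554.4 km, bearing=112.3°
Leg 3: dist=12948.9 km, bearing=51.8°
Leg 4: dist=8481.6 km, bearing=13.7°
Leg 5: dist=8256.9 km, bearing=345.1°
Leg 6: dist=14136.1 km, bearing=74.9°
Leg 7: dist=11788.5 km, bearing=192.7°
Total: 82045.4 km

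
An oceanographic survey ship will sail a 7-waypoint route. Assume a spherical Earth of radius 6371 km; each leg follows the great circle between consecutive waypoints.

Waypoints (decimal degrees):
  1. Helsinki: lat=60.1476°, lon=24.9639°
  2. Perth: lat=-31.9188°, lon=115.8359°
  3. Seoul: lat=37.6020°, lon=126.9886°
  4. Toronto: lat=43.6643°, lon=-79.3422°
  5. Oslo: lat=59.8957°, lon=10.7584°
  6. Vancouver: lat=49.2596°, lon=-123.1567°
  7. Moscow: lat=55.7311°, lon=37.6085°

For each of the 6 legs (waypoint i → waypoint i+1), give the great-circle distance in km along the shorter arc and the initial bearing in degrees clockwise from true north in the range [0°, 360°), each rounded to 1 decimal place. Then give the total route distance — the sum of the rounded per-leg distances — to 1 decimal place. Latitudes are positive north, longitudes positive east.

Leg 1: φ1=1.0497737, φ2=-0.5570882, Δφ=-1.6068618, Δλ=1.5860156 rad; a=sin²(Δφ/2)+cosφ1·cosφ2·sin²(Δλ/2)=0.7324958470; c=2·atan2(√a, √(1-a))=2.054421556; dist=6371·c=13088.720 ≈ 13088.7 km; running total=13088.7 km
Leg 1 bearing: y=sinΔλ·cosφ2=0.84869995, x=cosφ1·sinφ2-sinφ1·cosφ2·cosΔλ=-0.25197444; θ=atan2(y, x)=106.5359° ≈ 106.5°
Leg 2: φ1=-0.5570882, φ2=0.6562787, Δφ=1.2133669, Δλ=0.1946513 rad; a=sin²(Δφ/2)+cosφ1·cosφ2·sin²(Δλ/2)=0.3314161378; c=2·atan2(√a, √(1-a))=1.226889492; dist=6371·c=7816.513 ≈ 7816.5 km; running total=20905.2 km
Leg 2 bearing: y=sinΔλ·cosφ2=0.15324408, x=cosφ1·sinφ2-sinφ1·cosφ2·cosΔλ=0.92888868; θ=atan2(y, x)=9.3680° ≈ 9.4°
Leg 3: φ1=0.6562787, φ2=0.7620858, Δφ=0.1058071, Δλ=-3.6011518 rad; a=sin²(Δφ/2)+cosφ1·cosφ2·sin²(Δλ/2)=0.5461897078; c=2·atan2(√a, √(1-a))=1.663307643; dist=6371·c=10596.933 ≈ 10596.9 km; running total=31502.1 km
Leg 3 bearing: y=sinΔλ·cosφ2=0.32086515, x=cosφ1·sinφ2-sinφ1·cosφ2·cosΔλ=0.94260893; θ=atan2(y, x)=18.7986° ≈ 18.8°
Leg 4: φ1=0.7620858, φ2=1.0453772, Δφ=0.2832914, Δλ=1.5725521 rad; a=sin²(Δφ/2)+cosφ1·cosφ2·sin²(Δλ/2)=0.2016675000; c=2·atan2(√a, √(1-a))=0.931457483; dist=6371·c=5934.316 ≈ 5934.3 km; running total=37436.4 km
Leg 4 bearing: y=sinΔλ·cosφ2=0.50157489, x=cosφ1·sinφ2-sinφ1·cosφ2·cosΔλ=0.62642917; θ=atan2(y, x)=38.6839° ≈ 38.7°
Leg 5: φ1=1.0453772, φ2=0.8597422, Δφ=-0.1856350, Δλ=-2.3372594 rad; a=sin²(Δφ/2)+cosφ1·cosφ2·sin²(Δλ/2)=0.2857845382; c=2·atan2(√a, √(1-a))=1.128040787; dist=6371·c=7186.748 ≈ 7186.7 km; running total=44623.1 km
Leg 5 bearing: y=sinΔλ·cosφ2=-0.47013602, x=cosφ1·sinφ2-sinφ1·cosφ2·cosΔλ=0.77163402; θ=atan2(y, x)=-31.3528° <0 so +360° → 328.6472° ≈ 328.6°
Leg 6: φ1=0.8597422, φ2=0.9726912, Δφ=0.1129490, Δλ=2.8058821 rad; a=sin²(Δφ/2)+cosφ1·cosφ2·sin²(Δλ/2)=0.3604117719; c=2·atan2(√a, √(1-a))=1.287859969; dist=6371·c=8204.956 ≈ 8205.0 km; running total=52828.1 km
Leg 6 bearing: y=sinΔλ·cosφ2=0.18550037, x=cosφ1·sinφ2-sinφ1·cosφ2·cosΔλ=0.94215186; θ=atan2(y, x)=11.1385° ≈ 11.1°

Leg 1: dist=13088.7 km, bearing=106.5°
Leg 2: dist=7816.5 km, bearing=9.4°
Leg 3: dist=10596.9 km, bearing=18.8°
Leg 4: dist=5934.3 km, bearing=38.7°
Leg 5: dist=7186.7 km, bearing=328.6°
Leg 6: dist=8205.0 km, bearing=11.1°
Total: 52828.1 km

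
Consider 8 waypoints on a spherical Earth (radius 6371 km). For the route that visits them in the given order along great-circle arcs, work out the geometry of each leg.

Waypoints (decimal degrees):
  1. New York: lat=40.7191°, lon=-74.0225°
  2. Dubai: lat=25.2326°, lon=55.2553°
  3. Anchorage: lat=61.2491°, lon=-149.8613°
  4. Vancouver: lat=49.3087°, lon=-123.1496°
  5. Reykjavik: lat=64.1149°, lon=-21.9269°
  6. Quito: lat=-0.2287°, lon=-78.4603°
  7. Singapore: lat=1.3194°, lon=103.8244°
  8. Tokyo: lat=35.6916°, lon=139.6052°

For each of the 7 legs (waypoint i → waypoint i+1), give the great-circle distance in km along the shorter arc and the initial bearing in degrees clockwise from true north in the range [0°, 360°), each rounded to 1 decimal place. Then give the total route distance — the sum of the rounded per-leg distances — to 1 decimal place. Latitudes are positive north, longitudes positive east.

Leg 1: φ1=0.7106824, φ2=0.4403919, Δφ=-0.2702904, Δλ=2.2563233 rad; a=sin²(Δφ/2)+cosφ1·cosφ2·sin²(Δλ/2)=0.5779734690; c=2·atan2(√a, √(1-a))=1.727382375; dist=6371·c=11005.153 ≈ 11005.2 km; running total=11005.2 km
Leg 1 bearing: y=sinΔλ·cosφ2=0.70022592, x=cosφ1·sinφ2-sinφ1·cosφ2·cosΔλ=0.69668086; θ=atan2(y, x)=45.1454° ≈ 45.1°
Leg 2: φ1=0.4403919, φ2=1.0689985, Δφ=0.6286065, Δλ=-3.5799600 rad; a=sin²(Δφ/2)+cosφ1·cosφ2·sin²(Δλ/2)=0.5101130596; c=2·atan2(√a, √(1-a))=1.591023825; dist=6371·c=10136.413 ≈ 10136.4 km; running total=21141.6 km
Leg 2 bearing: y=sinΔλ·cosφ2=0.20416719, x=cosφ1·sinφ2-sinφ1·cosφ2·cosΔλ=0.97872706; θ=atan2(y, x)=11.7832° ≈ 11.8°
Leg 3: φ1=1.0689985, φ2=0.8605992, Δφ=-0.2083993, Δλ=0.4662071 rad; a=sin²(Δφ/2)+cosφ1·cosφ2·sin²(Δλ/2)=0.0275523832; c=2·atan2(√a, √(1-a))=0.333521894; dist=6371·c=2124.868 ≈ 2124.9 km; running total=23266.5 km
Leg 3 bearing: y=sinΔλ·cosφ2=0.29306741, x=cosφ1·sinφ2-sinφ1·cosφ2·cosΔλ=-0.14589205; θ=atan2(y, x)=116.4646° ≈ 116.5°
Leg 4: φ1=0.8605992, φ2=1.1190161, Δφ=0.2584169, Δλ=1.7666694 rad; a=sin²(Δφ/2)+cosφ1·cosφ2·sin²(Δλ/2)=0.1866178446; c=2·atan2(√a, √(1-a))=0.893402617; dist=6371·c=5691.868 ≈ 5691.9 km; running total=28958.4 km
Leg 4 bearing: y=sinΔλ·cosφ2=0.42821984, x=cosφ1·sinφ2-sinφ1·cosφ2·cosΔλ=0.65099483; θ=atan2(y, x)=33.3366° ≈ 33.3°
Leg 5: φ1=1.1190161, φ2=-0.0039916, Δφ=-1.1230077, Δλ=-0.9866940 rad; a=sin²(Δφ/2)+cosφ1·cosφ2·sin²(Δλ/2)=0.3814236645; c=2·atan2(√a, √(1-a))=1.331362471; dist=6371·c=8482.110 ≈ 8482.1 km; running total=37440.5 km
Leg 5 bearing: y=sinΔλ·cosφ2=-0.83420078, x=cosφ1·sinφ2-sinφ1·cosφ2·cosΔλ=-0.49786310; θ=atan2(y, x)=-120.8294° <0 so +360° → 239.1706° ≈ 239.2°
Leg 6: φ1=-0.0039916, φ2=0.0230279, Δφ=0.0270194, Δλ=3.1814682 rad; a=sin²(Δφ/2)+cosφ1·cosφ2·sin²(Δλ/2)=0.9995120541; c=2·atan2(√a, √(1-a))=3.097410065; dist=6371·c=19733.600 ≈ 19733.6 km; running total=57174.1 km
Leg 6 bearing: y=sinΔλ·cosφ2=-0.03985440, x=cosφ1·sinφ2-sinφ1·cosφ2·cosΔλ=0.01903833; θ=atan2(y, x)=-64.4663° <0 so +360° → 295.5337° ≈ 295.5°
Leg 7: φ1=0.0230279, φ2=0.6229359, Δφ=0.5999081, Δλ=0.6244928 rad; a=sin²(Δφ/2)+cosφ1·cosφ2·sin²(Δλ/2)=0.1639303958; c=2·atan2(√a, √(1-a))=0.833702150; dist=6371·c=5311.516 ≈ 5311.5 km; running total=62485.6 km
Leg 7 bearing: y=sinΔλ·cosφ2=0.47486376, x=cosφ1·sinφ2-sinφ1·cosφ2·cosΔλ=0.56809620; θ=atan2(y, x)=39.8918° ≈ 39.9°

Leg 1: dist=11005.2 km, bearing=45.1°
Leg 2: dist=10136.4 km, bearing=11.8°
Leg 3: dist=2124.9 km, bearing=116.5°
Leg 4: dist=5691.9 km, bearing=33.3°
Leg 5: dist=8482.1 km, bearing=239.2°
Leg 6: dist=19733.6 km, bearing=295.5°
Leg 7: dist=5311.5 km, bearing=39.9°
Total: 62485.6 km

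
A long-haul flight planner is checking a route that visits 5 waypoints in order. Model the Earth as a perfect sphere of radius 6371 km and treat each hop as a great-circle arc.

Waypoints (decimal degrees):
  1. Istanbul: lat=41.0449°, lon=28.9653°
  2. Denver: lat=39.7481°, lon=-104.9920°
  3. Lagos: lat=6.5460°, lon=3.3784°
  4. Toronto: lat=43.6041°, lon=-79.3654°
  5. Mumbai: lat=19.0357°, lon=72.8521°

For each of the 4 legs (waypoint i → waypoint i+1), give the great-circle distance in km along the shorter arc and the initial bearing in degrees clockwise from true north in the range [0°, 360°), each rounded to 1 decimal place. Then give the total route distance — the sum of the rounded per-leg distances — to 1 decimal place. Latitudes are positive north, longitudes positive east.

Leg 1: φ1=0.7163686, φ2=0.6937352, Δφ=-0.0226334, Δλ=-2.3379959 rad; a=sin²(Δφ/2)+cosφ1·cosφ2·sin²(Δλ/2)=0.4913157478; c=2·atan2(√a, √(1-a))=1.553426949; dist=6371·c=9896.883 ≈ 9896.9 km; running total=9896.9 km
Leg 1 bearing: y=sinΔλ·cosφ2=-0.55347167, x=cosφ1·sinφ2-sinφ1·cosφ2·cosΔλ=0.83268688; θ=atan2(y, x)=-33.6113° <0 so +360° → 326.3887° ≈ 326.4°
Leg 2: φ1=0.6937352, φ2=0.1142493, Δφ=-0.5794860, Δλ=1.8914203 rad; a=sin²(Δφ/2)+cosφ1·cosφ2·sin²(Δλ/2)=0.5839202597; c=2·atan2(√a, √(1-a))=1.739435030; dist=6371·c=11081.941 ≈ 11081.9 km; running total=20978.8 km
Leg 2 bearing: y=sinΔλ·cosφ2=0.94285184, x=cosφ1·sinφ2-sinφ1·cosφ2·cosΔλ=0.28785408; θ=atan2(y, x)=73.0225° ≈ 73.0°
Leg 3: φ1=0.1142493, φ2=0.7610351, Δφ=0.6467859, Δλ=-1.4441517 rad; a=sin²(Δφ/2)+cosφ1·cosφ2·sin²(Δλ/2)=0.4152559445; c=2·atan2(√a, √(1-a))=1.400486084; dist=6371·c=8922.497 ≈ 8922.5 km; running total=29901.3 km
Leg 3 bearing: y=sinΔλ·cosφ2=-0.71832322, x=cosφ1·sinφ2-sinφ1·cosφ2·cosΔλ=0.67474849; θ=atan2(y, x)=-46.7916° <0 so +360° → 313.2084° ≈ 313.2°
Leg 4: φ1=0.7610351, φ2=0.3322356, Δφ=-0.4287995, Δλ=2.6566966 rad; a=sin²(Δφ/2)+cosφ1·cosφ2·sin²(Δλ/2)=0.6903366601; c=2·atan2(√a, √(1-a))=1.961320657; dist=6371·c=12495.574 ≈ 12495.6 km; running total=42396.9 km
Leg 4 bearing: y=sinΔλ·cosφ2=0.44062711, x=cosφ1·sinφ2-sinφ1·cosφ2·cosΔλ=0.81297944; θ=atan2(y, x)=28.4573° ≈ 28.5°

Leg 1: dist=9896.9 km, bearing=326.4°
Leg 2: dist=11081.9 km, bearing=73.0°
Leg 3: dist=8922.5 km, bearing=313.2°
Leg 4: dist=12495.6 km, bearing=28.5°
Total: 42396.9 km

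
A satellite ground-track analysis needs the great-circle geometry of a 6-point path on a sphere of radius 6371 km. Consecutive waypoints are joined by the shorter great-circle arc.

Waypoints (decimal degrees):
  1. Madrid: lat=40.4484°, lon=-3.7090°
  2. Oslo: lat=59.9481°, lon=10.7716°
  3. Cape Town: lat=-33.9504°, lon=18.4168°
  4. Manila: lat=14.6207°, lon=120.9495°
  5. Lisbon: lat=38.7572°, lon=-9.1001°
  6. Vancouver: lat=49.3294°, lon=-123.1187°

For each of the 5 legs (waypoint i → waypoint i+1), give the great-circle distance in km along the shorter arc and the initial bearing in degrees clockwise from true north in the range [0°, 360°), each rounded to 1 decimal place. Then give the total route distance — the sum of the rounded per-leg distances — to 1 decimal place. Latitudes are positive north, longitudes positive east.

Leg 1: dist=2388.6 km, bearing=20.0°
Leg 2: dist=10464.6 km, bearing=173.6°
Leg 3: dist=12050.1 km, bearing=84.4°
Leg 4: dist=12133.3 km, bearing=320.8°
Leg 5: dist=8279.2 km, bearing=321.8°
Total: 45315.8 km

Leg 1: φ1=0.7059578, φ2=1.0462917, Δφ=0.3403340, Δλ=0.2527341 rad; a=sin²(Δφ/2)+cosφ1·cosφ2·sin²(Δλ/2)=0.0347315783; c=2·atan2(√a, √(1-a))=0.374920211; dist=6371·c=2388.617 ≈ 2388.6 km; running total=2388.6 km
Leg 1 bearing: y=sinΔλ·cosφ2=0.12522220, x=cosφ1·sinφ2-sinφ1·cosφ2·cosΔλ=0.34412292; θ=atan2(y, x)=19.9958° ≈ 20.0°
Leg 2: φ1=1.0462917, φ2=-0.5925463, Δφ=-1.6388380, Δλ=0.1334339 rad; a=sin²(Δφ/2)+cosφ1·cosφ2·sin²(Δλ/2)=0.5358409025; c=2·atan2(√a, √(1-a))=1.642539661; dist=6371·c=10464.620 ≈ 10464.6 km; running total=12853.2 km
Leg 2 bearing: y=sinΔλ·cosφ2=0.11035812, x=cosφ1·sinφ2-sinφ1·cosφ2·cosΔλ=-0.99130359; θ=atan2(y, x)=173.6476° ≈ 173.6°
Leg 3: φ1=-0.5925463, φ2=0.2551794, Δφ=0.8477256, Δλ=1.7895332 rad; a=sin²(Δφ/2)+cosφ1·cosφ2·sin²(Δλ/2)=0.6575721354; c=2·atan2(√a, √(1-a))=1.891404994; dist=6371·c=12050.141 ≈ 12050.1 km; running total=24903.3 km
Leg 3 bearing: y=sinΔλ·cosφ2=0.94456195, x=cosφ1·sinφ2-sinφ1·cosφ2·cosΔλ=0.09212392; θ=atan2(y, x)=84.4295° ≈ 84.4°
Leg 4: φ1=0.2551794, φ2=0.6764407, Δφ=0.4212614, Δλ=-2.2697937 rad; a=sin²(Δφ/2)+cosφ1·cosφ2·sin²(Δλ/2)=0.6637492959; c=2·atan2(√a, √(1-a))=1.904451275; dist=6371·c=12133.259 ≈ 12133.3 km; running total=37036.6 km
Leg 4 bearing: y=sinΔλ·cosφ2=-0.59693177, x=cosφ1·sinφ2-sinφ1·cosφ2·cosΔλ=0.73240504; θ=atan2(y, x)=-39.1811° <0 so +360° → 320.8189° ≈ 320.8°
Leg 5: φ1=0.6764407, φ2=0.8609604, Δφ=0.1845197, Δλ=-1.9900000 rad; a=sin²(Δφ/2)+cosφ1·cosφ2·sin²(Δλ/2)=0.3660196064; c=2·atan2(√a, √(1-a))=1.299520538; dist=6371·c=8279.245 ≈ 8279.2 km; running total=45315.8 km
Leg 5 bearing: y=sinΔλ·cosφ2=-0.59527999, x=cosφ1·sinφ2-sinφ1·cosφ2·cosΔλ=0.75752145; θ=atan2(y, x)=-38.1612° <0 so +360° → 321.8388° ≈ 321.8°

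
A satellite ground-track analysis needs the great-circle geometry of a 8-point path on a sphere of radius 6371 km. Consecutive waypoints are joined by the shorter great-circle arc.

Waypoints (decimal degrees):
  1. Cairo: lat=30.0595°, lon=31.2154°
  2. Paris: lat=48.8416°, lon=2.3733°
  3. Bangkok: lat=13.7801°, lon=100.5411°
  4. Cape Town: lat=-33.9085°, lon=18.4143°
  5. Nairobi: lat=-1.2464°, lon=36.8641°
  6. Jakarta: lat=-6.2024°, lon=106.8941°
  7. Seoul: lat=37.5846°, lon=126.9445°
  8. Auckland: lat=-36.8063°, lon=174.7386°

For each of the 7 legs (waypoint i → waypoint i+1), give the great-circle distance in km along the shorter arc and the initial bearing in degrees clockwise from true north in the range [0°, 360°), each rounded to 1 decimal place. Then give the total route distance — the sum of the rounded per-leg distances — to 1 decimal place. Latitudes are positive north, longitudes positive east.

Leg 1: φ1=0.5246372, φ2=0.8524467, Δφ=0.3278095, Δλ=-0.5033896 rad; a=sin²(Δφ/2)+cosφ1·cosφ2·sin²(Δλ/2)=0.0619554369; c=2·atan2(√a, √(1-a))=0.503106227; dist=6371·c=3205.290 ≈ 3205.3 km; running total=3205.3 km
Leg 1 bearing: y=sinΔλ·cosφ2=-0.31748649, x=cosφ1·sinφ2-sinφ1·cosφ2·cosΔλ=0.36286384; θ=atan2(y, x)=-41.1842° <0 so +360° → 318.8158° ≈ 318.8°
Leg 2: φ1=0.8524467, φ2=0.2405081, Δφ=-0.6119386, Δλ=1.7133513 rad; a=sin²(Δφ/2)+cosφ1·cosφ2·sin²(Δλ/2)=0.4557383004; c=2·atan2(√a, √(1-a))=1.482156901; dist=6371·c=9442.822 ≈ 9442.8 km; running total=12648.1 km
Leg 2 bearing: y=sinΔλ·cosφ2=0.96136527, x=cosφ1·sinφ2-sinφ1·cosφ2·cosΔλ=0.26065385; θ=atan2(y, x)=74.8302° ≈ 74.8°
Leg 3: φ1=0.2405081, φ2=-0.5918150, Δφ=-0.8323231, Δλ=-1.4333831 rad; a=sin²(Δφ/2)+cosφ1·cosφ2·sin²(Δλ/2)=0.5112347423; c=2·atan2(√a, √(1-a))=1.593267703; dist=6371·c=10150.709 ≈ 10150.7 km; running total=22798.8 km
Leg 3 bearing: y=sinΔλ·cosφ2=-0.82210632, x=cosφ1·sinφ2-sinφ1·cosφ2·cosΔλ=-0.56889043; θ=atan2(y, x)=-124.6829° <0 so +360° → 235.3171° ≈ 235.3°
Leg 4: φ1=-0.5918150, φ2=-0.0217538, Δφ=0.5700612, Δλ=0.3220098 rad; a=sin²(Δφ/2)+cosφ1·cosφ2·sin²(Δλ/2)=0.1003896254; c=2·atan2(√a, √(1-a))=0.644798738; dist=6371·c=4108.013 ≈ 4108.0 km; running total=26906.8 km
Leg 4 bearing: y=sinΔλ·cosφ2=0.31639878, x=cosφ1·sinφ2-sinφ1·cosφ2·cosΔλ=0.51101664; θ=atan2(y, x)=31.7639° ≈ 31.8°
Leg 5: φ1=-0.0217538, φ2=-0.1082523, Δφ=-0.0864985, Δλ=1.2222541 rad; a=sin²(Δφ/2)+cosφ1·cosφ2·sin²(Δλ/2)=0.3291006498; c=2·atan2(√a, √(1-a))=1.221966121; dist=6371·c=7785.146 ≈ 7785.1 km; running total=34691.9 km
Leg 5 bearing: y=sinΔλ·cosφ2=0.93436998, x=cosφ1·sinφ2-sinφ1·cosφ2·cosΔλ=-0.10062998; θ=atan2(y, x)=96.1470° ≈ 96.1°
Leg 6: φ1=-0.1082523, φ2=0.6559750, Δφ=0.7642273, Δλ=0.3499455 rad; a=sin²(Δφ/2)+cosφ1·cosφ2·sin²(Δλ/2)=0.1629155540; c=2·atan2(√a, √(1-a))=0.830957486; dist=6371·c=5294.030 ≈ 5294.0 km; running total=39985.9 km
Leg 6 bearing: y=sinΔλ·cosφ2=0.27169003, x=cosφ1·sinφ2-sinφ1·cosφ2·cosΔλ=0.68679024; θ=atan2(y, x)=21.5834° ≈ 21.6°
Leg 7: φ1=0.6559750, φ2=-0.6423911, Δφ=-1.2983661, Δλ=0.8341644 rad; a=sin²(Δφ/2)+cosφ1·cosφ2·sin²(Δλ/2)=0.4695844500; c=2·atan2(√a, √(1-a))=1.509927647; dist=6371·c=9619.749 ≈ 9619.7 km; running total=49605.6 km
Leg 7 bearing: y=sinΔλ·cosφ2=0.59308130, x=cosφ1·sinφ2-sinφ1·cosφ2·cosΔλ=-0.80284130; θ=atan2(y, x)=143.5457° ≈ 143.5°

Leg 1: dist=3205.3 km, bearing=318.8°
Leg 2: dist=9442.8 km, bearing=74.8°
Leg 3: dist=10150.7 km, bearing=235.3°
Leg 4: dist=4108.0 km, bearing=31.8°
Leg 5: dist=7785.1 km, bearing=96.1°
Leg 6: dist=5294.0 km, bearing=21.6°
Leg 7: dist=9619.7 km, bearing=143.5°
Total: 49605.6 km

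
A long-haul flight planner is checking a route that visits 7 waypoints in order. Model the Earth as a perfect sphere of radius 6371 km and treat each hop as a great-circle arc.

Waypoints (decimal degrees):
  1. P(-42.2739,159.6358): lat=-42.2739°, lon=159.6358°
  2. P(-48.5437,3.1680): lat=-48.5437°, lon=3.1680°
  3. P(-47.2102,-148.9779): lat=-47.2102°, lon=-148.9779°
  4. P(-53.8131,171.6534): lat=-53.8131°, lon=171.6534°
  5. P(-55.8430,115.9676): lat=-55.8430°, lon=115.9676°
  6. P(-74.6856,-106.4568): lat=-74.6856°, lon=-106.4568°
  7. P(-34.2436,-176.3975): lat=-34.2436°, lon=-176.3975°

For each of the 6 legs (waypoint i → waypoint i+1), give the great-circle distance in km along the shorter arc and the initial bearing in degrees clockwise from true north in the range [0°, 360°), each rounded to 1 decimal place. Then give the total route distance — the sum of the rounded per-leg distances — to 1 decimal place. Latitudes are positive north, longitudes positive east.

Leg 1: φ1=-0.7378187, φ2=-0.8472474, Δφ=-0.1094287, Δλ=-2.7308783 rad; a=sin²(Δφ/2)+cosφ1·cosφ2·sin²(Δλ/2)=0.4724953272; c=2·atan2(√a, √(1-a))=1.515759200; dist=6371·c=9656.902 ≈ 9656.9 km; running total=9656.9 km
Leg 1 bearing: y=sinΔλ·cosφ2=-0.26433244, x=cosφ1·sinφ2-sinφ1·cosφ2·cosΔλ=-0.96286153; θ=atan2(y, x)=-164.6489° <0 so +360° → 195.3511° ≈ 195.4°
Leg 2: φ1=-0.8472474, φ2=-0.8239734, Δφ=0.0232740, Δλ=-2.6554469 rad; a=sin²(Δφ/2)+cosφ1·cosφ2·sin²(Δλ/2)=0.4238189067; c=2·atan2(√a, √(1-a))=1.417838400; dist=6371·c=9033.048 ≈ 9033.0 km; running total=18689.9 km
Leg 2 bearing: y=sinΔλ·cosφ2=-0.31738867, x=cosφ1·sinφ2-sinφ1·cosφ2·cosΔλ=-0.93597553; θ=atan2(y, x)=-161.2682° <0 so +360° → 198.7318° ≈ 198.7°
Leg 3: φ1=-0.8239734, φ2=-0.9392158, Δφ=-0.1152423, Δλ=5.5960719 rad; a=sin²(Δφ/2)+cosφ1·cosφ2·sin²(Δλ/2)=0.0488229531; c=2·atan2(√a, √(1-a))=0.445595672; dist=6371·c=2838.890 ≈ 2838.9 km; running total=21528.8 km
Leg 3 bearing: y=sinΔλ·cosφ2=-0.37450903, x=cosφ1·sinφ2-sinφ1·cosφ2·cosΔλ=-0.21330747; θ=atan2(y, x)=-119.6644° <0 so +360° → 240.3356° ≈ 240.3°
Leg 4: φ1=-0.9392158, φ2=-0.9746442, Δφ=-0.0354284, Δλ=-0.9719006 rad; a=sin²(Δφ/2)+cosφ1·cosφ2·sin²(Δλ/2)=0.0726252411; c=2·atan2(√a, √(1-a))=0.545728266; dist=6371·c=3476.835 ≈ 3476.8 km; running total=25005.6 km
Leg 4 bearing: y=sinΔλ·cosφ2=-0.46374479, x=cosφ1·sinφ2-sinφ1·cosφ2·cosΔλ=-0.23311807; θ=atan2(y, x)=-116.6880° <0 so +360° → 243.3120° ≈ 243.3°
Leg 5: φ1=-0.9746442, φ2=-1.3035096, Δφ=-0.3288654, Δλ=-3.8820381 rad; a=sin²(Δφ/2)+cosφ1·cosφ2·sin²(Δλ/2)=0.1556725860; c=2·atan2(√a, √(1-a))=0.811164093; dist=6371·c=5167.926 ≈ 5167.9 km; running total=30173.5 km
Leg 5 bearing: y=sinΔλ·cosφ2=0.17817673, x=cosφ1·sinφ2-sinφ1·cosφ2·cosΔλ=-0.70285673; θ=atan2(y, x)=165.7750° ≈ 165.8°
Leg 6: φ1=-1.3035096, φ2=-0.5976636, Δφ=0.7058461, Δλ=-1.2206955 rad; a=sin²(Δφ/2)+cosφ1·cosφ2·sin²(Δλ/2)=0.1911912882; c=2·atan2(√a, √(1-a))=0.905086663; dist=6371·c=5766.307 ≈ 5766.3 km; running total=35939.8 km
Leg 6 bearing: y=sinΔλ·cosφ2=-0.77650632, x=cosφ1·sinφ2-sinφ1·cosφ2·cosΔλ=0.12484652; θ=atan2(y, x)=-80.8662° <0 so +360° → 279.1338° ≈ 279.1°

Leg 1: dist=9656.9 km, bearing=195.4°
Leg 2: dist=9033.0 km, bearing=198.7°
Leg 3: dist=2838.9 km, bearing=240.3°
Leg 4: dist=3476.8 km, bearing=243.3°
Leg 5: dist=5167.9 km, bearing=165.8°
Leg 6: dist=5766.3 km, bearing=279.1°
Total: 35939.8 km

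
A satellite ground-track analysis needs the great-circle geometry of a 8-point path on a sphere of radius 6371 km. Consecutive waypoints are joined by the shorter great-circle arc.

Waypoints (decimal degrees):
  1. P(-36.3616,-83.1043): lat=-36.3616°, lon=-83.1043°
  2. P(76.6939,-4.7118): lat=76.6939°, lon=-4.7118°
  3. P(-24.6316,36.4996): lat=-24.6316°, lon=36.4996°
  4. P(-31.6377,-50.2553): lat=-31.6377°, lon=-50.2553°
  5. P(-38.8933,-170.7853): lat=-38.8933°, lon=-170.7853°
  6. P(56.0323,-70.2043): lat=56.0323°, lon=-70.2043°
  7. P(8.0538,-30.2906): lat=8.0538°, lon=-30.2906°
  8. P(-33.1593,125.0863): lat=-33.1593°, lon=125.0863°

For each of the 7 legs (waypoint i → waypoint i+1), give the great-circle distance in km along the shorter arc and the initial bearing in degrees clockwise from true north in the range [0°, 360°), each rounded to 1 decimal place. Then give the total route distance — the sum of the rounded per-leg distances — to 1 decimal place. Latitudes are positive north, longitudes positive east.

Leg 1: φ1=-0.6346296, φ2=1.3385611, Δφ=1.9731907, Δλ=1.3682072 rad; a=sin²(Δφ/2)+cosφ1·cosφ2·sin²(Δλ/2)=0.7698357232; c=2·atan2(√a, √(1-a))=2.140843124; dist=6371·c=13639.312 ≈ 13639.3 km; running total=13639.3 km
Leg 1 bearing: y=sinΔλ·cosφ2=0.22544646, x=cosφ1·sinφ2-sinφ1·cosφ2·cosΔλ=0.81112799; θ=atan2(y, x)=15.5328° ≈ 15.5°
Leg 2: φ1=1.3385611, φ2=-0.4299025, Δφ=-1.7684636, Δλ=0.7192746 rad; a=sin²(Δφ/2)+cosφ1·cosφ2·sin²(Δλ/2)=0.6241037339; c=2·atan2(√a, √(1-a))=1.821625704; dist=6371·c=11605.577 ≈ 11605.6 km; running total=25244.9 km
Leg 2 bearing: y=sinΔλ·cosφ2=0.59888899, x=cosφ1·sinφ2-sinφ1·cosφ2·cosΔλ=-0.76139676; θ=atan2(y, x)=141.8126° ≈ 141.8°
Leg 3: φ1=-0.4299025, φ2=-0.5521820, Δφ=-0.1222795, Δλ=-1.5141586 rad; a=sin²(Δφ/2)+cosφ1·cosφ2·sin²(Δλ/2)=0.3687846732; c=2·atan2(√a, √(1-a))=1.305256043; dist=6371·c=8315.786 ≈ 8315.8 km; running total=33560.7 km
Leg 3 bearing: y=sinΔλ·cosφ2=-0.85001679, x=cosφ1·sinφ2-sinφ1·cosφ2·cosΔλ=-0.45672924; θ=atan2(y, x)=-118.2499° <0 so +360° → 241.7501° ≈ 241.8°
Leg 4: φ1=-0.5521820, φ2=-0.6788161, Δφ=-0.1266341, Δλ=-2.1036453 rad; a=sin²(Δφ/2)+cosφ1·cosφ2·sin²(Δλ/2)=0.5036343013; c=2·atan2(√a, √(1-a))=1.578064993; dist=6371·c=10053.852 ≈ 10053.9 km; running total=43614.6 km
Leg 4 bearing: y=sinΔλ·cosφ2=-0.67041333, x=cosφ1·sinφ2-sinφ1·cosφ2·cosΔλ=-0.74195224; θ=atan2(y, x)=-137.8997° <0 so +360° → 222.1003° ≈ 222.1°
Leg 5: φ1=-0.6788161, φ2=0.9779481, Δφ=1.6567643, Δλ=1.7554696 rad; a=sin²(Δφ/2)+cosφ1·cosφ2·sin²(Δλ/2)=0.8002898358; c=2·atan2(√a, √(1-a))=2.215022222; dist=6371·c=14111.907 ≈ 14111.9 km; running total=57726.5 km
Leg 5 bearing: y=sinΔλ·cosφ2=0.54922505, x=cosφ1·sinφ2-sinφ1·cosφ2·cosΔλ=0.58108167; θ=atan2(y, x)=43.3856° ≈ 43.4°
Leg 6: φ1=0.9779481, φ2=0.1405653, Δφ=-0.8373828, Δλ=0.6966255 rad; a=sin²(Δφ/2)+cosφ1·cosφ2·sin²(Δλ/2)=0.2297415528; c=2·atan2(√a, √(1-a))=0.999744963; dist=6371·c=6369.375 ≈ 6369.4 km; running total=64095.9 km
Leg 6 bearing: y=sinΔλ·cosφ2=0.63530459, x=cosφ1·sinφ2-sinφ1·cosφ2·cosΔλ=-0.55157009; θ=atan2(y, x)=130.9644° ≈ 131.0°
Leg 7: φ1=0.1405653, φ2=-0.5787390, Δφ=-0.7193043, Δλ=2.7118385 rad; a=sin²(Δφ/2)+cosφ1·cosφ2·sin²(Δλ/2)=0.9150775276; c=2·atan2(√a, √(1-a))=2.550182063; dist=6371·c=16247.210 ≈ 16247.2 km; running total=80343.1 km
Leg 7 bearing: y=sinΔλ·cosφ2=0.34879759, x=cosφ1·sinφ2-sinφ1·cosφ2·cosΔλ=-0.43495152; θ=atan2(y, x)=141.2731° ≈ 141.3°

Leg 1: dist=13639.3 km, bearing=15.5°
Leg 2: dist=11605.6 km, bearing=141.8°
Leg 3: dist=8315.8 km, bearing=241.8°
Leg 4: dist=10053.9 km, bearing=222.1°
Leg 5: dist=14111.9 km, bearing=43.4°
Leg 6: dist=6369.4 km, bearing=131.0°
Leg 7: dist=16247.2 km, bearing=141.3°
Total: 80343.1 km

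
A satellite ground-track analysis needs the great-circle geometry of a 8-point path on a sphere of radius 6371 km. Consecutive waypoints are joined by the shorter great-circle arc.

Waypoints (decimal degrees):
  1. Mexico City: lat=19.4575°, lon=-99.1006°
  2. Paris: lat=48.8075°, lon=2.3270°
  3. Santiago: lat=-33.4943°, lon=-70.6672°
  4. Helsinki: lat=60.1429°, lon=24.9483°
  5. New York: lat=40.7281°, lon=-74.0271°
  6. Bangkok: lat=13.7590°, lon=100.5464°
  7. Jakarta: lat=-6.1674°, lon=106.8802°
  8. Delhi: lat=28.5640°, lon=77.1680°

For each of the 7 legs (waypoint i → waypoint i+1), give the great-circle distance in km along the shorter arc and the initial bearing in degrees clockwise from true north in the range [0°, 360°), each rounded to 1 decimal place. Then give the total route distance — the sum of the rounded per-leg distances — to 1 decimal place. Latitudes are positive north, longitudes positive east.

Leg 1: φ1=0.3395974, φ2=0.8518516, Δφ=0.5122541, Δλ=1.7702456 rad; a=sin²(Δφ/2)+cosφ1·cosφ2·sin²(Δλ/2)=0.4361851421; c=2·atan2(√a, √(1-a))=1.442817545; dist=6371·c=9192.191 ≈ 9192.2 km; running total=9192.2 km
Leg 1 bearing: y=sinΔλ·cosφ2=0.64553496, x=cosφ1·sinφ2-sinφ1·cosφ2·cosΔλ=0.75299089; θ=atan2(y, x)=40.6063° ≈ 40.6°
Leg 2: φ1=0.8518516, φ2=-0.5845858, Δφ=-1.4364374, Δλ=-1.2739891 rad; a=sin²(Δφ/2)+cosφ1·cosφ2·sin²(Δλ/2)=0.6273197577; c=2·atan2(√a, √(1-a))=1.828271239; dist=6371·c=11647.916 ≈ 11647.9 km; running total=20840.1 km
Leg 2 bearing: y=sinΔλ·cosφ2=-0.79747680, x=cosφ1·sinφ2-sinφ1·cosφ2·cosΔλ=-0.54698215; θ=atan2(y, x)=-124.4459° <0 so +360° → 235.5541° ≈ 235.6°
Leg 3: φ1=-0.5845858, φ2=1.0496916, Δφ=1.6342774, Δλ=1.6688053 rad; a=sin²(Δφ/2)+cosφ1·cosφ2·sin²(Δλ/2)=0.7596156776; c=2·atan2(√a, √(1-a))=2.116747647; dist=6371·c=13485.799 ≈ 13485.8 km; running total=34325.9 km
Leg 3 bearing: y=sinΔλ·cosφ2=0.49544937, x=cosφ1·sinφ2-sinφ1·cosφ2·cosΔλ=0.69636824; θ=atan2(y, x)=35.4309° ≈ 35.4°
Leg 4: φ1=1.0496916, φ2=0.7108394, Δφ=-0.3388522, Δλ=-1.7274466 rad; a=sin²(Δφ/2)+cosφ1·cosφ2·sin²(Δλ/2)=0.2464951497; c=2·atan2(√a, √(1-a))=1.039084356; dist=6371·c=6620.006 ≈ 6620.0 km; running total=40945.9 km
Leg 4 bearing: y=sinΔλ·cosφ2=-0.74853531, x=cosφ1·sinφ2-sinφ1·cosφ2·cosΔλ=0.42735940; θ=atan2(y, x)=-60.2768° <0 so +360° → 299.7232° ≈ 299.7°
Leg 5: φ1=0.7108394, φ2=0.2401399, Δφ=-0.4706996, Δλ=3.0468824 rad; a=sin²(Δφ/2)+cosφ1·cosφ2·sin²(Δλ/2)=0.7887937106; c=2·atan2(√a, √(1-a))=2.186566516; dist=6371·c=13930.615 ≈ 13930.6 km; running total=54876.5 km
Leg 5 bearing: y=sinΔλ·cosφ2=0.09185509, x=cosφ1·sinφ2-sinφ1·cosφ2·cosΔλ=0.81114451; θ=atan2(y, x)=6.4607° ≈ 6.5°
Leg 6: φ1=0.2401399, φ2=-0.1076414, Δφ=-0.3477813, Δλ=0.1105457 rad; a=sin²(Δφ/2)+cosφ1·cosφ2·sin²(Δλ/2)=0.0328816458; c=2·atan2(√a, √(1-a))=0.364683445; dist=6371·c=2323.398 ≈ 2323.4 km; running total=57199.9 km
Leg 6 bearing: y=sinΔλ·cosφ2=0.10968214, x=cosφ1·sinφ2-sinφ1·cosφ2·cosΔλ=-0.33936942; θ=atan2(y, x)=162.0895° ≈ 162.1°
Leg 7: φ1=-0.1076414, φ2=0.4985358, Δφ=0.6061773, Δλ=-0.5185757 rad; a=sin²(Δφ/2)+cosφ1·cosφ2·sin²(Δλ/2)=0.1464856022; c=2·atan2(√a, √(1-a))=0.785508446; dist=6371·c=5004.474 ≈ 5004.5 km; running total=62204.4 km
Leg 7 bearing: y=sinΔλ·cosφ2=-0.43531565, x=cosφ1·sinφ2-sinφ1·cosφ2·cosΔλ=0.55732448; θ=atan2(y, x)=-37.9927° <0 so +360° → 322.0073° ≈ 322.0°

Leg 1: dist=9192.2 km, bearing=40.6°
Leg 2: dist=11647.9 km, bearing=235.6°
Leg 3: dist=13485.8 km, bearing=35.4°
Leg 4: dist=6620.0 km, bearing=299.7°
Leg 5: dist=13930.6 km, bearing=6.5°
Leg 6: dist=2323.4 km, bearing=162.1°
Leg 7: dist=5004.5 km, bearing=322.0°
Total: 62204.4 km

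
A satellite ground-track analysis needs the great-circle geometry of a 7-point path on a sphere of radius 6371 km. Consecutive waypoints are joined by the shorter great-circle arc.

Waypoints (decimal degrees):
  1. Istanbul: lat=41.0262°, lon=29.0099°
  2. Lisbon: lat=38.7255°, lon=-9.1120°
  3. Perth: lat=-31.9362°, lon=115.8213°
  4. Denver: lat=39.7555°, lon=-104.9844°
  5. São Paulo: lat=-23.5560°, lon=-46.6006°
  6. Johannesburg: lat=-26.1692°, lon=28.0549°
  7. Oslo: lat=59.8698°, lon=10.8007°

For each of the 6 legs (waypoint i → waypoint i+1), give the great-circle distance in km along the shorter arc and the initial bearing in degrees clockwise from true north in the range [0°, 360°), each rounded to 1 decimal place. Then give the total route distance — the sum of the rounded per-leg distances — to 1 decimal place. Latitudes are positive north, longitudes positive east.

Leg 1: dist=3237.3 km, bearing=278.2°
Leg 2: dist=15037.8 km, bearing=98.9°
Leg 3: dist=16269.7 km, bearing=64.9°
Leg 4: dist=9280.6 km, bearing=128.2°
Leg 5: dist=7427.7 km, bearing=109.7°
Leg 6: dist=9696.5 km, bearing=351.4°
Total: 60949.6 km

Leg 1: φ1=0.7160423, φ2=0.6758875, Δφ=-0.0401548, Δλ=-0.6653527 rad; a=sin²(Δφ/2)+cosφ1·cosφ2·sin²(Δλ/2)=0.0631726052; c=2·atan2(√a, √(1-a))=0.508132226; dist=6371·c=3237.310 ≈ 3237.3 km; running total=3237.3 km
Leg 1 bearing: y=sinΔλ·cosφ2=-0.48161643, x=cosφ1·sinφ2-sinφ1·cosφ2·cosΔλ=0.06908631; θ=atan2(y, x)=-81.8368° <0 so +360° → 278.1632° ≈ 278.2°
Leg 2: φ1=0.6758875, φ2=-0.5573918, Δφ=-1.2332793, Δλ=2.1804974 rad; a=sin²(Δφ/2)+cosφ1·cosφ2·sin²(Δλ/2)=0.8550176399; c=2·atan2(√a, √(1-a))=2.360344637; dist=6371·c=15037.756 ≈ 15037.8 km; running total=18275.1 km
Leg 2 bearing: y=sinΔλ·cosφ2=0.69572944, x=cosφ1·sinφ2-sinφ1·cosφ2·cosΔλ=-0.10867586; θ=atan2(y, x)=98.8781° ≈ 98.9°
Leg 3: φ1=-0.5573918, φ2=0.6938644, Δφ=1.2512562, Δλ=-3.8537865 rad; a=sin²(Δφ/2)+cosφ1·cosφ2·sin²(Δλ/2)=0.9160596677; c=2·atan2(√a, √(1-a))=2.553714527; dist=6371·c=16269.715 ≈ 16269.7 km; running total=34544.8 km
Leg 3 bearing: y=sinΔλ·cosφ2=0.50239488, x=cosφ1·sinφ2-sinφ1·cosφ2·cosΔλ=0.23489742; θ=atan2(y, x)=64.9413° ≈ 64.9°
Leg 4: φ1=0.6938644, φ2=-0.4111298, Δφ=-1.1049941, Δλ=1.0189895 rad; a=sin²(Δφ/2)+cosφ1·cosφ2·sin²(Δλ/2)=0.4430731392; c=2·atan2(√a, √(1-a))=1.456695185; dist=6371·c=9280.605 ≈ 9280.6 km; running total=43825.4 km
Leg 4 bearing: y=sinΔλ·cosφ2=0.78061661, x=cosφ1·sinφ2-sinφ1·cosφ2·cosΔλ=-0.61455272; θ=atan2(y, x)=128.2121° ≈ 128.2°
Leg 5: φ1=-0.4111298, φ2=-0.4567387, Δφ=-0.0456089, Δλ=1.3029843 rad; a=sin²(Δφ/2)+cosφ1·cosφ2·sin²(Δλ/2)=0.3030202889; c=2·atan2(√a, √(1-a))=1.165860887; dist=6371·c=7427.700 ≈ 7427.7 km; running total=51253.1 km
Leg 5 bearing: y=sinΔλ·cosφ2=0.86550182, x=cosφ1·sinφ2-sinφ1·cosφ2·cosΔλ=-0.30935832; θ=atan2(y, x)=109.6685° ≈ 109.7°
Leg 6: φ1=-0.4567387, φ2=1.0449251, Δφ=1.5016638, Δλ=-0.3011426 rad; a=sin²(Δφ/2)+cosφ1·cosφ2·sin²(Δλ/2)=0.4755982255; c=2·atan2(√a, √(1-a))=1.521973384; dist=6371·c=9696.492 ≈ 9696.5 km; running total=60949.6 km
Leg 6 bearing: y=sinΔλ·cosφ2=-0.14888913, x=cosφ1·sinφ2-sinφ1·cosφ2·cosΔλ=0.98764884; θ=atan2(y, x)=-8.5728° <0 so +360° → 351.4272° ≈ 351.4°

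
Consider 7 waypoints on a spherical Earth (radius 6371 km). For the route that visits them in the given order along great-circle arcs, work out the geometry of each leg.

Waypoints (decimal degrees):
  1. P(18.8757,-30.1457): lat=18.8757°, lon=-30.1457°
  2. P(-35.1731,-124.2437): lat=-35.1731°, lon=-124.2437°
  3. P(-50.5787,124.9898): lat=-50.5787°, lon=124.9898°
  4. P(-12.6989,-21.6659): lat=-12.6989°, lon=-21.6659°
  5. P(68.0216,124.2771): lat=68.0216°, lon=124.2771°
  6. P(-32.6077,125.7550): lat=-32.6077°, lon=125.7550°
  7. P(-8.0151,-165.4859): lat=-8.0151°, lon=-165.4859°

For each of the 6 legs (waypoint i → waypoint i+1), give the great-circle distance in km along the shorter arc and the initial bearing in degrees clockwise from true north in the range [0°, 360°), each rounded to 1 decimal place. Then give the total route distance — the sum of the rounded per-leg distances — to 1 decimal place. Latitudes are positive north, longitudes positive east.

Leg 1: dist=11562.4 km, bearing=237.2°
Leg 2: dist=8325.5 km, bearing=218.0°
Leg 3: dist=12269.9 km, bearing=214.9°
Leg 4: dist=13390.1 km, bearing=14.1°
Leg 5: dist=11190.1 km, bearing=178.7°
Leg 6: dist=7542.4 km, bearing=85.3°
Total: 64280.4 km

Leg 1: φ1=0.3294431, φ2=-0.6138864, Δφ=-0.9433295, Δλ=-1.6423199 rad; a=sin²(Δφ/2)+cosφ1·cosφ2·sin²(Δλ/2)=0.6208171459; c=2·atan2(√a, √(1-a))=1.814846025; dist=6371·c=11562.384 ≈ 11562.4 km; running total=11562.4 km
Leg 1 bearing: y=sinΔλ·cosφ2=-0.81532554, x=cosφ1·sinφ2-sinφ1·cosφ2·cosΔλ=-0.52617216; θ=atan2(y, x)=-122.8363° <0 so +360° → 237.1637° ≈ 237.2°
Leg 2: φ1=-0.6138864, φ2=-0.8827648, Δφ=-0.2688784, Δλ=4.3499452 rad; a=sin²(Δφ/2)+cosφ1·cosφ2·sin²(Δλ/2)=0.3695233279; c=2·atan2(√a, √(1-a))=1.306786694; dist=6371·c=8325.538 ≈ 8325.5 km; running total=19887.9 km
Leg 2 bearing: y=sinΔλ·cosφ2=-0.59376263, x=cosφ1·sinφ2-sinφ1·cosφ2·cosΔλ=-0.76114998; θ=atan2(y, x)=-142.0427° <0 so +360° → 217.9573° ≈ 218.0°
Leg 3: φ1=-0.8827648, φ2=-0.2216376, Δφ=0.6611272, Δλ=-2.5596248 rad; a=sin²(Δφ/2)+cosφ1·cosφ2·sin²(Δλ/2)=0.6738451639; c=2·atan2(√a, √(1-a))=1.925902939; dist=6371·c=12269.928 ≈ 12269.9 km; running total=32157.8 km
Leg 3 bearing: y=sinΔλ·cosφ2=-0.53622330, x=cosφ1·sinφ2-sinφ1·cosφ2·cosΔλ=-0.76913978; θ=atan2(y, x)=-145.1168° <0 so +360° → 214.8832° ≈ 214.9°
Leg 4: φ1=-0.2216376, φ2=1.1872009, Δφ=1.4088385, Δλ=2.5471859 rad; a=sin²(Δφ/2)+cosφ1·cosφ2·sin²(Δλ/2)=0.7531658653; c=2·atan2(√a, √(1-a))=2.101721917; dist=6371·c=13390.070 ≈ 13390.1 km; running total=45547.9 km
Leg 4 bearing: y=sinΔλ·cosφ2=0.20959044, x=cosφ1·sinφ2-sinφ1·cosφ2·cosΔλ=0.83648074; θ=atan2(y, x)=14.0666° ≈ 14.1°
Leg 5: φ1=1.1872009, φ2=-0.5691117, Δφ=-1.7563126, Δλ=0.0257942 rad; a=sin²(Δφ/2)+cosφ1·cosφ2·sin²(Δλ/2)=0.5922794278; c=2·atan2(√a, √(1-a))=1.756419315; dist=6371·c=11190.147 ≈ 11190.1 km; running total=56738.0 km
Leg 5 bearing: y=sinΔλ·cosφ2=0.02172613, x=cosφ1·sinφ2-sinφ1·cosφ2·cosΔλ=-0.98258130; θ=atan2(y, x)=178.7333° ≈ 178.7°
Leg 6: φ1=-0.5691117, φ2=-0.1398899, Δφ=0.4292218, Δλ=-5.0831126 rad; a=sin²(Δφ/2)+cosφ1·cosφ2·sin²(Δλ/2)=0.3113283044; c=2·atan2(√a, √(1-a))=1.183870393; dist=6371·c=7542.438 ≈ 7542.4 km; running total=64280.4 km
Leg 6 bearing: y=sinΔλ·cosφ2=0.92296041, x=cosφ1·sinφ2-sinφ1·cosφ2·cosΔλ=0.07586866; θ=atan2(y, x)=85.3008° ≈ 85.3°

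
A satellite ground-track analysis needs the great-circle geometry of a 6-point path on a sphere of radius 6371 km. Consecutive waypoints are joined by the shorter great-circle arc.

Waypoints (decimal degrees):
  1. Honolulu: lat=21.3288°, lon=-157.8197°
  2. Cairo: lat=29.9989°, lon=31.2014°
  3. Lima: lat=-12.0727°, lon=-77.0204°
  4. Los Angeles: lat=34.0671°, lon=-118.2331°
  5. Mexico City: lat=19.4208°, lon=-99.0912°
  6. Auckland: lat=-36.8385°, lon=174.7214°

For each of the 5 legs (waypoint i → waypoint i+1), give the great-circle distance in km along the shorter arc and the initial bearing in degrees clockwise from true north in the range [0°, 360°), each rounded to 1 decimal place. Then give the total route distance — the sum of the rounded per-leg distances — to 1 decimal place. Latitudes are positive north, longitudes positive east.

Leg 1: dist=14226.7 km, bearing=350.1°
Leg 2: dist=12418.0 km, bearing=268.3°
Leg 3: dist=6728.8 km, bearing=321.2°
Leg 4: dist=2494.7 km, bearing=125.9°
Leg 5: dist=10961.5 km, bearing=233.9°
Total: 46829.7 km

Leg 1: φ1=0.3722578, φ2=0.5235796, Δφ=0.1513218, Δλ=3.2990406 rad; a=sin²(Δφ/2)+cosφ1·cosφ2·sin²(Δλ/2)=0.8074433507; c=2·atan2(√a, √(1-a))=2.233038618; dist=6371·c=14226.689 ≈ 14226.7 km; running total=14226.7 km
Leg 1 bearing: y=sinΔλ·cosφ2=-0.13579272, x=cosφ1·sinφ2-sinφ1·cosφ2·cosΔλ=0.77683633; θ=atan2(y, x)=-9.9153° <0 so +360° → 350.0847° ≈ 350.1°
Leg 2: φ1=0.5235796, φ2=-0.2107084, Δφ=-0.7342879, Δλ=-1.8888267 rad; a=sin²(Δφ/2)+cosφ1·cosφ2·sin²(Δλ/2)=0.6846947055; c=2·atan2(√a, √(1-a))=1.949148202; dist=6371·c=12418.023 ≈ 12418.0 km; running total=26644.7 km
Leg 2 bearing: y=sinΔλ·cosφ2=-0.92884525, x=cosφ1·sinφ2-sinφ1·cosφ2·cosΔλ=-0.02824838; θ=atan2(y, x)=-91.7420° <0 so +360° → 268.2580° ≈ 268.3°
Leg 3: φ1=-0.2107084, φ2=0.5945831, Δφ=0.8052914, Δλ=-0.7192973 rad; a=sin²(Δφ/2)+cosφ1·cosφ2·sin²(Δλ/2)=0.2538880633; c=2·atan2(√a, √(1-a))=1.056153614; dist=6371·c=6728.755 ≈ 6728.8 km; running total=33373.5 km
Leg 3 bearing: y=sinΔλ·cosφ2=-0.54578472, x=cosφ1·sinφ2-sinφ1·cosφ2·cosΔλ=0.67811113; θ=atan2(y, x)=-38.8292° <0 so +360° → 321.1708° ≈ 321.2°
Leg 4: φ1=0.5945831, φ2=0.3389569, Δφ=-0.2556262, Δλ=0.3340892 rad; a=sin²(Δφ/2)+cosφ1·cosφ2·sin²(Δλ/2)=0.0378452913; c=2·atan2(√a, √(1-a))=0.391574211; dist=6371·c=2494.719 ≈ 2494.7 km; running total=35868.2 km
Leg 4 bearing: y=sinΔλ·cosφ2=0.30925149, x=cosφ1·sinφ2-sinφ1·cosφ2·cosΔλ=-0.22364171; θ=atan2(y, x)=125.8734° ≈ 125.9°
Leg 5: φ1=0.3389569, φ2=-0.6429531, Δφ=-0.9819100, Δλ=4.7789314 rad; a=sin²(Δφ/2)+cosφ1·cosφ2·sin²(Δλ/2)=0.5745838576; c=2·atan2(√a, √(1-a))=1.720522844; dist=6371·c=10961.451 ≈ 10961.5 km; running total=46829.7 km
Leg 5 bearing: y=sinΔλ·cosφ2=-0.79855744, x=cosφ1·sinφ2-sinφ1·cosφ2·cosΔλ=-0.58314235; θ=atan2(y, x)=-126.1386° <0 so +360° → 233.8614° ≈ 233.9°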